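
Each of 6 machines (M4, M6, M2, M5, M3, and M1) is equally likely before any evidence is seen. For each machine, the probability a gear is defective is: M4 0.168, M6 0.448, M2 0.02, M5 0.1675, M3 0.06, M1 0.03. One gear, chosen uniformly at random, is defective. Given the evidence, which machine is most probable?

Since the prior is uniform, the posterior is proportional to the likelihood:
  M4: 0.168
  M6: 0.448
  M2: 0.02
  M5: 0.1675
  M3: 0.06
  M1: 0.03
Sum = 0.8935.
Largest term belongs to M6, so M6 is most probable.

M6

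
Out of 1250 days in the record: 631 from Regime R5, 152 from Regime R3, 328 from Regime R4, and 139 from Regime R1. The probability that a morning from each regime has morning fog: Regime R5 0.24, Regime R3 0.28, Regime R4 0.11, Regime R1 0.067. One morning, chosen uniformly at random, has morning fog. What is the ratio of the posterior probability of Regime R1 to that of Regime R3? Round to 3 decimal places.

Prior × likelihood for each hypothesis:
  Regime R5: 0.5048 × 0.24 = 0.121152
  Regime R3: 0.1216 × 0.28 = 0.034048
  Regime R4: 0.2624 × 0.11 = 0.028864
  Regime R1: 0.1112 × 0.067 = 0.0074504
Normalizing constant = 0.1915144.
The ratio is 0.0074504 / 0.034048 (the normalizer cancels) = 0.219.

0.219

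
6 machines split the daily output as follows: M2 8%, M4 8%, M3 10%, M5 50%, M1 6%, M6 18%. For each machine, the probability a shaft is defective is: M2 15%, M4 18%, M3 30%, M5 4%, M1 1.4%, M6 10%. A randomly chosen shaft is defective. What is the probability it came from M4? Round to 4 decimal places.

Prior × likelihood for each hypothesis:
  M2: 0.08 × 0.15 = 0.012
  M4: 0.08 × 0.18 = 0.0144
  M3: 0.1 × 0.3 = 0.03
  M5: 0.5 × 0.04 = 0.02
  M1: 0.06 × 0.014 = 0.00084
  M6: 0.18 × 0.1 = 0.018
Sum = 0.09524.
P(M4 | evidence) = 0.0144 / 0.09524 ≈ 0.1512.

0.1512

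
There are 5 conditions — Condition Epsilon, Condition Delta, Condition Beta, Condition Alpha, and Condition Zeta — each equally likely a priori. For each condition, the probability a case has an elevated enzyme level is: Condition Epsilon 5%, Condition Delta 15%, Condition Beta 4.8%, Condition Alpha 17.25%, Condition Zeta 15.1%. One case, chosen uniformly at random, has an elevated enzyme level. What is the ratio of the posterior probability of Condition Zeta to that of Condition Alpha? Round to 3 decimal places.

0.875

With a uniform prior (1/5 each), posterior ∝ likelihood:
  Condition Epsilon: 0.05
  Condition Delta: 0.15
  Condition Beta: 0.048
  Condition Alpha: 0.1725
  Condition Zeta: 0.151
Total = 0.5715.
The ratio is 0.151 / 0.1725 (the normalizer cancels) = 0.875.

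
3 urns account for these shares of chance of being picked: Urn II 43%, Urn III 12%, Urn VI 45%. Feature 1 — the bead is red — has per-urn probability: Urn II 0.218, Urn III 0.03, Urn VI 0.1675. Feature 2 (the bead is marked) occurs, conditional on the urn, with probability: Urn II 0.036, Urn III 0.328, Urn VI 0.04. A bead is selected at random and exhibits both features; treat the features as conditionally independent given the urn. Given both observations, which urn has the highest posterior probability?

Prior × likelihood for each hypothesis:
  Urn II: 0.43 × 0.218 × 0.036 = 0.00337464
  Urn III: 0.12 × 0.03 × 0.328 = 0.0011808
  Urn VI: 0.45 × 0.1675 × 0.04 = 0.003015
Sum = 0.00757044.
Largest term belongs to Urn II, so Urn II is most probable.

Urn II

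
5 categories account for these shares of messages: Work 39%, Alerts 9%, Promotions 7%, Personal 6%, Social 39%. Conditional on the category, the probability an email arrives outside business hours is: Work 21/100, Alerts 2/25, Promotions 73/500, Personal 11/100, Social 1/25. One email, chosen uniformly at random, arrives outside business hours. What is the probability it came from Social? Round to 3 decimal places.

By Bayes' rule, posterior ∝ prior × likelihood:
  Work: 0.39 × 0.21 = 0.0819
  Alerts: 0.09 × 0.08 = 0.0072
  Promotions: 0.07 × 0.146 = 0.01022
  Personal: 0.06 × 0.11 = 0.0066
  Social: 0.39 × 0.04 = 0.0156
Total = 0.12152.
P(Social | evidence) = 0.0156 / 0.12152 ≈ 0.128.

0.128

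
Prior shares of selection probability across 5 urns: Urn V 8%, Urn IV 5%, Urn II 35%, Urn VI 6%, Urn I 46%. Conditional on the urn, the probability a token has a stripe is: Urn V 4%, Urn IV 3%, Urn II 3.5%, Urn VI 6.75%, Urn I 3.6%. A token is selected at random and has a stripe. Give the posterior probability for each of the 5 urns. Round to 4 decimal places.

Unnormalized posteriors (prior × likelihood):
  Urn V: 0.08 × 0.04 = 0.0032
  Urn IV: 0.05 × 0.03 = 0.0015
  Urn II: 0.35 × 0.035 = 0.01225
  Urn VI: 0.06 × 0.0675 = 0.00405
  Urn I: 0.46 × 0.036 = 0.01656
Sum = 0.03756.
P(Urn V | striped) = 0.0032/0.03756 ≈ 0.0852
P(Urn IV | striped) = 0.0015/0.03756 ≈ 0.0399
P(Urn II | striped) = 0.01225/0.03756 ≈ 0.3261
P(Urn VI | striped) = 0.00405/0.03756 ≈ 0.1078
P(Urn I | striped) = 0.01656/0.03756 ≈ 0.4409

Urn V 0.0852, Urn IV 0.0399, Urn II 0.3261, Urn VI 0.1078, Urn I 0.4409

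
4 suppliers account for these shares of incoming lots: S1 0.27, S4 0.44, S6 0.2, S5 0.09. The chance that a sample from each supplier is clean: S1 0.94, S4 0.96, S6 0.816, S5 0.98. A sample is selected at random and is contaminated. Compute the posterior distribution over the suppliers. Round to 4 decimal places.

S1 0.2238, S4 0.2431, S6 0.5083, S5 0.0249

Taking complements, P(contaminated | each) = S1 0.06, S4 0.04, S6 0.184, S5 0.02.
Unnormalized posteriors (prior × likelihood):
  S1: 0.27 × 0.06 = 0.0162
  S4: 0.44 × 0.04 = 0.0176
  S6: 0.2 × 0.184 = 0.0368
  S5: 0.09 × 0.02 = 0.0018
Normalizing constant = 0.0724.
P(S1 | contaminated) = 0.0162/0.0724 ≈ 0.2238
P(S4 | contaminated) = 0.0176/0.0724 ≈ 0.2431
P(S6 | contaminated) = 0.0368/0.0724 ≈ 0.5083
P(S5 | contaminated) = 0.0018/0.0724 ≈ 0.0249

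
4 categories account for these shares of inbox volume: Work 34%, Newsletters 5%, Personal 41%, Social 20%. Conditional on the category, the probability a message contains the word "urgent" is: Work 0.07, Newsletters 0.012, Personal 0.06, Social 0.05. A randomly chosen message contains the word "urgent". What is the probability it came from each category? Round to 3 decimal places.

Unnormalized posteriors (prior × likelihood):
  Work: 0.34 × 0.07 = 0.0238
  Newsletters: 0.05 × 0.012 = 0.0006
  Personal: 0.41 × 0.06 = 0.0246
  Social: 0.2 × 0.05 = 0.01
Normalizing constant = 0.059.
P(Work | urgent-flag) = 0.0238/0.059 ≈ 0.403
P(Newsletters | urgent-flag) = 0.0006/0.059 ≈ 0.010
P(Personal | urgent-flag) = 0.0246/0.059 ≈ 0.417
P(Social | urgent-flag) = 0.01/0.059 ≈ 0.169

Work 0.403, Newsletters 0.010, Personal 0.417, Social 0.169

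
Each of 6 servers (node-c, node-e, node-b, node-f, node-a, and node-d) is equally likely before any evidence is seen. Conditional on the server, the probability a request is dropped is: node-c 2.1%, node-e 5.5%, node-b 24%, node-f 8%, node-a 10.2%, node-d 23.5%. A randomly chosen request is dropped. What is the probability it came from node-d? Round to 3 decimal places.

0.321

With a uniform prior (1/6 each), posterior ∝ likelihood:
  node-c: 0.021
  node-e: 0.055
  node-b: 0.24
  node-f: 0.08
  node-a: 0.102
  node-d: 0.235
Normalizing constant = 0.733.
P(node-d | evidence) = 0.235 / 0.733 ≈ 0.321.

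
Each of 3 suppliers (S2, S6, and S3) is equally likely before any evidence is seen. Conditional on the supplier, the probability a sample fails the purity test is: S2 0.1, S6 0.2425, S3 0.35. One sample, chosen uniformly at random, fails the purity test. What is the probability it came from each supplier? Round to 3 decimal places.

Since the prior is uniform, the posterior is proportional to the likelihood:
  S2: 0.1
  S6: 0.2425
  S3: 0.35
Total = 0.6925.
P(S2 | off-spec) = 0.1/0.6925 ≈ 0.144
P(S6 | off-spec) = 0.2425/0.6925 ≈ 0.350
P(S3 | off-spec) = 0.35/0.6925 ≈ 0.505

S2 0.144, S6 0.350, S3 0.505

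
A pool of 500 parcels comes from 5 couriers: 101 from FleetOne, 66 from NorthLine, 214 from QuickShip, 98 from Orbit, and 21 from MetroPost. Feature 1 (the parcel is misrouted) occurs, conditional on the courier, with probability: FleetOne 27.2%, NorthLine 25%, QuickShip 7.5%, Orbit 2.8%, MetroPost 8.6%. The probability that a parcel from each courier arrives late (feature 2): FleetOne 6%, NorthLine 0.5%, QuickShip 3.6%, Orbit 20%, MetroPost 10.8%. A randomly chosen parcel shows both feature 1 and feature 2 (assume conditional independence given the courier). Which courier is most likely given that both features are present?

By Bayes' rule, posterior ∝ prior × likelihood:
  FleetOne: 0.202 × 0.272 × 0.06 = 0.00329664
  NorthLine: 0.132 × 0.25 × 0.005 = 0.000165
  QuickShip: 0.428 × 0.075 × 0.036 = 0.0011556
  Orbit: 0.196 × 0.028 × 0.2 = 0.0010976
  MetroPost: 0.042 × 0.086 × 0.108 = 0.000390096
Total = 0.006104936.
Largest term belongs to FleetOne, so FleetOne is most probable.

FleetOne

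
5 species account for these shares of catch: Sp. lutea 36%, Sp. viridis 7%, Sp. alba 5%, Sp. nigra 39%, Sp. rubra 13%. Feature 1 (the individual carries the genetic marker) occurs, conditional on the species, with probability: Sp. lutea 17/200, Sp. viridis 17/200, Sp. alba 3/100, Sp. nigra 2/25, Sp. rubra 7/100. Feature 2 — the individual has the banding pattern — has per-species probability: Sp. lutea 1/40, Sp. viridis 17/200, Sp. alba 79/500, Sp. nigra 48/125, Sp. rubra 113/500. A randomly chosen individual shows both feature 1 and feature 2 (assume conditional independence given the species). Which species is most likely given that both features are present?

Sp. nigra

Prior × likelihood for each hypothesis:
  Sp. lutea: 0.36 × 0.085 × 0.025 = 0.000765
  Sp. viridis: 0.07 × 0.085 × 0.085 = 0.00050575
  Sp. alba: 0.05 × 0.03 × 0.158 = 0.000237
  Sp. nigra: 0.39 × 0.08 × 0.384 = 0.0119808
  Sp. rubra: 0.13 × 0.07 × 0.226 = 0.0020566
Normalizing constant = 0.01554515.
Largest term belongs to Sp. nigra, so Sp. nigra is most probable.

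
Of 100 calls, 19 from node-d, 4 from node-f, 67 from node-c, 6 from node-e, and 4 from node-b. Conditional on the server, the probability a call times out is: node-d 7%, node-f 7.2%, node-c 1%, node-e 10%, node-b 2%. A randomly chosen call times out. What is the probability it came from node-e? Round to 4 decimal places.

0.2022

Prior × likelihood for each hypothesis:
  node-d: 0.19 × 0.07 = 0.0133
  node-f: 0.04 × 0.072 = 0.00288
  node-c: 0.67 × 0.01 = 0.0067
  node-e: 0.06 × 0.1 = 0.006
  node-b: 0.04 × 0.02 = 0.0008
Total = 0.02968.
P(node-e | evidence) = 0.006 / 0.02968 ≈ 0.2022.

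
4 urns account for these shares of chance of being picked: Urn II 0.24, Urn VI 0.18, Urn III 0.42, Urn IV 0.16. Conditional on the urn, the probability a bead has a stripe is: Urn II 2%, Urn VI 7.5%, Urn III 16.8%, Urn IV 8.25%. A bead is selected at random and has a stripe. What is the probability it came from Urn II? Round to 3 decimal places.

Compute prior × likelihood for every hypothesis:
  Urn II: 0.24 × 0.02 = 0.0048
  Urn VI: 0.18 × 0.075 = 0.0135
  Urn III: 0.42 × 0.168 = 0.07056
  Urn IV: 0.16 × 0.0825 = 0.0132
Sum = 0.10206.
P(Urn II | evidence) = 0.0048 / 0.10206 ≈ 0.047.

0.047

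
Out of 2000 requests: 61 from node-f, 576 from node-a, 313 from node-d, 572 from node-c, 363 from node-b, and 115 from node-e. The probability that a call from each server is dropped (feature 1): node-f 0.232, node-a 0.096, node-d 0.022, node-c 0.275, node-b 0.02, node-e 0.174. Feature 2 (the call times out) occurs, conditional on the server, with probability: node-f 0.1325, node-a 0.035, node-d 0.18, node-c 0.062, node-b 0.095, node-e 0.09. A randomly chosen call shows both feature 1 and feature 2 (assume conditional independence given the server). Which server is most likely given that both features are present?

node-c

Prior × likelihood for each hypothesis:
  node-f: 0.0305 × 0.232 × 0.1325 = 0.00093757
  node-a: 0.288 × 0.096 × 0.035 = 0.00096768
  node-d: 0.1565 × 0.022 × 0.18 = 0.00061974
  node-c: 0.286 × 0.275 × 0.062 = 0.0048763
  node-b: 0.1815 × 0.02 × 0.095 = 0.00034485
  node-e: 0.0575 × 0.174 × 0.09 = 0.00090045
Sum = 0.00864659.
Largest term belongs to node-c, so node-c is most probable.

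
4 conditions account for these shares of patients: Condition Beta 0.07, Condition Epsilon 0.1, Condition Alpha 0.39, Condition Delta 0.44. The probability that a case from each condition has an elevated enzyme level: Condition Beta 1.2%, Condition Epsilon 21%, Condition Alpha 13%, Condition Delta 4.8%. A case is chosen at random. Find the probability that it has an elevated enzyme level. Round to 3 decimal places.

0.094

Unnormalized posteriors (prior × likelihood):
  Condition Beta: 0.07 × 0.012 = 0.00084
  Condition Epsilon: 0.1 × 0.21 = 0.021
  Condition Alpha: 0.39 × 0.13 = 0.0507
  Condition Delta: 0.44 × 0.048 = 0.02112
P(elevated) = 0.00084 + 0.021 + 0.0507 + 0.02112 = 0.09366 → 0.094.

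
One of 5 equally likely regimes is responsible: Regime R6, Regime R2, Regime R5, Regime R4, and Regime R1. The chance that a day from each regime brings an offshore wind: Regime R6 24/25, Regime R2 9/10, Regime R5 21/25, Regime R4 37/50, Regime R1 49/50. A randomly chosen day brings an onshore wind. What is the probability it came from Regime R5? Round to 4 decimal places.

Taking complements, P(onshore | each) = Regime R6 0.04, Regime R2 0.1, Regime R5 0.16, Regime R4 0.26, Regime R1 0.02.
With a uniform prior (1/5 each), posterior ∝ likelihood:
  Regime R6: 0.04
  Regime R2: 0.1
  Regime R5: 0.16
  Regime R4: 0.26
  Regime R1: 0.02
Normalizing constant = 0.58.
P(Regime R5 | evidence) = 0.16 / 0.58 ≈ 0.2759.

0.2759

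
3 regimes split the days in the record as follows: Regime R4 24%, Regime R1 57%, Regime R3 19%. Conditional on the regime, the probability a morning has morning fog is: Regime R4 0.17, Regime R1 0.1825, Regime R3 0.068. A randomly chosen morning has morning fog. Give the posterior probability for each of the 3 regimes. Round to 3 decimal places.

Regime R4 0.259, Regime R1 0.659, Regime R3 0.082

By Bayes' rule, posterior ∝ prior × likelihood:
  Regime R4: 0.24 × 0.17 = 0.0408
  Regime R1: 0.57 × 0.1825 = 0.104025
  Regime R3: 0.19 × 0.068 = 0.01292
Normalizing constant = 0.157745.
P(Regime R4 | fog) = 0.0408/0.157745 ≈ 0.259
P(Regime R1 | fog) = 0.104025/0.157745 ≈ 0.659
P(Regime R3 | fog) = 0.01292/0.157745 ≈ 0.082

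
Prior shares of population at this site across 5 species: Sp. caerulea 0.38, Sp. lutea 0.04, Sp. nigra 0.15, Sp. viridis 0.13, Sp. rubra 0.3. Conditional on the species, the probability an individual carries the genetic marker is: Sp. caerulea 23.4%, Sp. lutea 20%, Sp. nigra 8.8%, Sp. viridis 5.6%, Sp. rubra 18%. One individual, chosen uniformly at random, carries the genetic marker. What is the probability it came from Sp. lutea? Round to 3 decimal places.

0.047

Prior × likelihood for each hypothesis:
  Sp. caerulea: 0.38 × 0.234 = 0.08892
  Sp. lutea: 0.04 × 0.2 = 0.008
  Sp. nigra: 0.15 × 0.088 = 0.0132
  Sp. viridis: 0.13 × 0.056 = 0.00728
  Sp. rubra: 0.3 × 0.18 = 0.054
Sum = 0.1714.
P(Sp. lutea | evidence) = 0.008 / 0.1714 ≈ 0.047.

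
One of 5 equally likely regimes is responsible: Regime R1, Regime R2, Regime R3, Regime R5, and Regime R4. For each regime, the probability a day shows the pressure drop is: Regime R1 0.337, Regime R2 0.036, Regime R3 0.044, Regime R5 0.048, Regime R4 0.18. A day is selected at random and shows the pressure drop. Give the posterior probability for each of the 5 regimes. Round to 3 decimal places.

With a uniform prior (1/5 each), posterior ∝ likelihood:
  Regime R1: 0.337
  Regime R2: 0.036
  Regime R3: 0.044
  Regime R5: 0.048
  Regime R4: 0.18
Normalizing constant = 0.645.
P(Regime R1 | drop) = 0.337/0.645 ≈ 0.522
P(Regime R2 | drop) = 0.036/0.645 ≈ 0.056
P(Regime R3 | drop) = 0.044/0.645 ≈ 0.068
P(Regime R5 | drop) = 0.048/0.645 ≈ 0.074
P(Regime R4 | drop) = 0.18/0.645 ≈ 0.279
(Check: 0.522+0.056+0.068+0.074+0.279 = 0.999.)

Regime R1 0.522, Regime R2 0.056, Regime R3 0.068, Regime R5 0.074, Regime R4 0.279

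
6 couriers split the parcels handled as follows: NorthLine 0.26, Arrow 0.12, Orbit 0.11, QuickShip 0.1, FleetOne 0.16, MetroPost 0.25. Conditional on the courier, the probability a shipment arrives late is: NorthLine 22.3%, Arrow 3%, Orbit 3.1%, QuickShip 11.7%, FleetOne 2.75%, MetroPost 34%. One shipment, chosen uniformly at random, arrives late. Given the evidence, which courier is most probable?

Unnormalized posteriors (prior × likelihood):
  NorthLine: 0.26 × 0.223 = 0.05798
  Arrow: 0.12 × 0.03 = 0.0036
  Orbit: 0.11 × 0.031 = 0.00341
  QuickShip: 0.1 × 0.117 = 0.0117
  FleetOne: 0.16 × 0.0275 = 0.0044
  MetroPost: 0.25 × 0.34 = 0.085
Sum = 0.16609.
Largest term belongs to MetroPost, so MetroPost is most probable.

MetroPost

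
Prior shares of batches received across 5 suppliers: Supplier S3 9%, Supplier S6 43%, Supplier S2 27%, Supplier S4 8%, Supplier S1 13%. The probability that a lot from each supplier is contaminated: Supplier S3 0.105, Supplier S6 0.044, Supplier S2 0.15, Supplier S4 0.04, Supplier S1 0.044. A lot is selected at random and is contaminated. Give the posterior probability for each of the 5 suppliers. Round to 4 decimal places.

Supplier S3 0.1215, Supplier S6 0.2432, Supplier S2 0.5206, Supplier S4 0.0411, Supplier S1 0.0735

By Bayes' rule, posterior ∝ prior × likelihood:
  Supplier S3: 0.09 × 0.105 = 0.00945
  Supplier S6: 0.43 × 0.044 = 0.01892
  Supplier S2: 0.27 × 0.15 = 0.0405
  Supplier S4: 0.08 × 0.04 = 0.0032
  Supplier S1: 0.13 × 0.044 = 0.00572
Total = 0.07779.
P(Supplier S3 | contaminated) = 0.00945/0.07779 ≈ 0.1215
P(Supplier S6 | contaminated) = 0.01892/0.07779 ≈ 0.2432
P(Supplier S2 | contaminated) = 0.0405/0.07779 ≈ 0.5206
P(Supplier S4 | contaminated) = 0.0032/0.07779 ≈ 0.0411
P(Supplier S1 | contaminated) = 0.00572/0.07779 ≈ 0.0735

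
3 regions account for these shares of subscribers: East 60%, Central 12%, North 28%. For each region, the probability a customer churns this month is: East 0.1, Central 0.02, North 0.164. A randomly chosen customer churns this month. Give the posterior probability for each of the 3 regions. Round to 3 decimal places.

Unnormalized posteriors (prior × likelihood):
  East: 0.6 × 0.1 = 0.06
  Central: 0.12 × 0.02 = 0.0024
  North: 0.28 × 0.164 = 0.04592
Sum = 0.10832.
P(East | churn) = 0.06/0.10832 ≈ 0.554
P(Central | churn) = 0.0024/0.10832 ≈ 0.022
P(North | churn) = 0.04592/0.10832 ≈ 0.424

East 0.554, Central 0.022, North 0.424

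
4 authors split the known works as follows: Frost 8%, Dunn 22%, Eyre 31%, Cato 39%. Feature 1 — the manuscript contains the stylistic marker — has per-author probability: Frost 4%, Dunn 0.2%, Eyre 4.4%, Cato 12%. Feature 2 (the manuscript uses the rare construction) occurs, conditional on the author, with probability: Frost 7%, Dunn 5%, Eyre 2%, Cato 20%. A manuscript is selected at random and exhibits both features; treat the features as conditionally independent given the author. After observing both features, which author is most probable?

Unnormalized posteriors (prior × likelihood):
  Frost: 0.08 × 0.04 × 0.07 = 0.000224
  Dunn: 0.22 × 0.002 × 0.05 = 0.000022
  Eyre: 0.31 × 0.044 × 0.02 = 0.0002728
  Cato: 0.39 × 0.12 × 0.2 = 0.00936
Normalizing constant = 0.0098788.
Largest term belongs to Cato, so Cato is most probable.

Cato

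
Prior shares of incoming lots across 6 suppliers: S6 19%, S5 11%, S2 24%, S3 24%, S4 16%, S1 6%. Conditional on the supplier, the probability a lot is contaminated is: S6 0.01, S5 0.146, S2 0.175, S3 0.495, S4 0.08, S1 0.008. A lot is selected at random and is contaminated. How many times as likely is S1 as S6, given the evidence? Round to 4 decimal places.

0.2526

Prior × likelihood for each hypothesis:
  S6: 0.19 × 0.01 = 0.0019
  S5: 0.11 × 0.146 = 0.01606
  S2: 0.24 × 0.175 = 0.042
  S3: 0.24 × 0.495 = 0.1188
  S4: 0.16 × 0.08 = 0.0128
  S1: 0.06 × 0.008 = 0.00048
Total = 0.19204.
The ratio is 0.00048 / 0.0019 (the normalizer cancels) = 0.2526.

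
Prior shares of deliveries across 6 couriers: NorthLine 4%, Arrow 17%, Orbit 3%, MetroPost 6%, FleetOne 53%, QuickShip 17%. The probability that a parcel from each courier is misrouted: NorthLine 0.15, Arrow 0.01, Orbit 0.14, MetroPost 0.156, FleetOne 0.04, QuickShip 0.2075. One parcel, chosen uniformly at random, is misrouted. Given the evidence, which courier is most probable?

QuickShip

Prior × likelihood for each hypothesis:
  NorthLine: 0.04 × 0.15 = 0.006
  Arrow: 0.17 × 0.01 = 0.0017
  Orbit: 0.03 × 0.14 = 0.0042
  MetroPost: 0.06 × 0.156 = 0.00936
  FleetOne: 0.53 × 0.04 = 0.0212
  QuickShip: 0.17 × 0.2075 = 0.035275
Sum = 0.077735.
Largest term belongs to QuickShip, so QuickShip is most probable.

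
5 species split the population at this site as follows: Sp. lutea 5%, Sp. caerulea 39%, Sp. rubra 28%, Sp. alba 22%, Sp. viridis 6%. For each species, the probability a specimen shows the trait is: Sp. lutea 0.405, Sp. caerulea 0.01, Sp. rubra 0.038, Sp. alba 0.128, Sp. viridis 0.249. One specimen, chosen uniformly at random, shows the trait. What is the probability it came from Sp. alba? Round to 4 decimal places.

0.3615

Prior × likelihood for each hypothesis:
  Sp. lutea: 0.05 × 0.405 = 0.02025
  Sp. caerulea: 0.39 × 0.01 = 0.0039
  Sp. rubra: 0.28 × 0.038 = 0.01064
  Sp. alba: 0.22 × 0.128 = 0.02816
  Sp. viridis: 0.06 × 0.249 = 0.01494
Total = 0.07789.
P(Sp. alba | evidence) = 0.02816 / 0.07789 ≈ 0.3615.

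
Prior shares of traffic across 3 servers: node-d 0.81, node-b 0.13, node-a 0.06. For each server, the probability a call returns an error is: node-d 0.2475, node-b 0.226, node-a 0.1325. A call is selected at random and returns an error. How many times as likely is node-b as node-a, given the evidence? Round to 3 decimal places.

3.696

By Bayes' rule, posterior ∝ prior × likelihood:
  node-d: 0.81 × 0.2475 = 0.200475
  node-b: 0.13 × 0.226 = 0.02938
  node-a: 0.06 × 0.1325 = 0.00795
Sum = 0.237805.
The ratio is 0.02938 / 0.00795 (the normalizer cancels) = 3.696.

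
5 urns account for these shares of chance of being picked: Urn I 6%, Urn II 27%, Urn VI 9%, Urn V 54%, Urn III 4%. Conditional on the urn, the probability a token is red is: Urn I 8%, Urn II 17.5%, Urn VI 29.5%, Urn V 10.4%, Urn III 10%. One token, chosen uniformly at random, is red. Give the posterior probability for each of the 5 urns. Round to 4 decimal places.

Urn I 0.0346, Urn II 0.3405, Urn VI 0.1913, Urn V 0.4047, Urn III 0.0288

Prior × likelihood for each hypothesis:
  Urn I: 0.06 × 0.08 = 0.0048
  Urn II: 0.27 × 0.175 = 0.04725
  Urn VI: 0.09 × 0.295 = 0.02655
  Urn V: 0.54 × 0.104 = 0.05616
  Urn III: 0.04 × 0.1 = 0.004
Sum = 0.13876.
P(Urn I | red) = 0.0048/0.13876 ≈ 0.0346
P(Urn II | red) = 0.04725/0.13876 ≈ 0.3405
P(Urn VI | red) = 0.02655/0.13876 ≈ 0.1913
P(Urn V | red) = 0.05616/0.13876 ≈ 0.4047
P(Urn III | red) = 0.004/0.13876 ≈ 0.0288
(Check: 0.0346+0.3405+0.1913+0.4047+0.0288 = 0.9999.)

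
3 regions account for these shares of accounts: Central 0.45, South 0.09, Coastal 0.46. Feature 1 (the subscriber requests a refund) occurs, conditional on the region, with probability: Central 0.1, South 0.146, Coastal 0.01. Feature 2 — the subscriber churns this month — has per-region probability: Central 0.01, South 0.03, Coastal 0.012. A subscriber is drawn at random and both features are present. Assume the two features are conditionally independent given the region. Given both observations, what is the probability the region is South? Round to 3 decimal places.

Prior × likelihood for each hypothesis:
  Central: 0.45 × 0.1 × 0.01 = 0.00045
  South: 0.09 × 0.146 × 0.03 = 0.0003942
  Coastal: 0.46 × 0.01 × 0.012 = 0.0000552
Total = 0.0008994.
P(South | evidence) = 0.0003942 / 0.0008994 ≈ 0.438.

0.438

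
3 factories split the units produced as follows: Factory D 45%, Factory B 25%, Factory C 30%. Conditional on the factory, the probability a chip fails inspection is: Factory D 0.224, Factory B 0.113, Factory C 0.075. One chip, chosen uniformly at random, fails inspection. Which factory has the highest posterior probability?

Factory D

By Bayes' rule, posterior ∝ prior × likelihood:
  Factory D: 0.45 × 0.224 = 0.1008
  Factory B: 0.25 × 0.113 = 0.02825
  Factory C: 0.3 × 0.075 = 0.0225
Sum = 0.15155.
Largest term belongs to Factory D, so Factory D is most probable.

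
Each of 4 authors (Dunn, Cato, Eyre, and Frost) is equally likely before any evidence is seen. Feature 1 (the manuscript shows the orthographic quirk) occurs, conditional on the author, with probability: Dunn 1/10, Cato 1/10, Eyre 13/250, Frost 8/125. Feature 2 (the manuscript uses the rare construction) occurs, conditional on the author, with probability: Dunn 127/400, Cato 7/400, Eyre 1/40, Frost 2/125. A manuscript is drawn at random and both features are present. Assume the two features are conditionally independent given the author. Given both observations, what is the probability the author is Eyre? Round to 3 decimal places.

0.036

Since the prior is uniform, the posterior is proportional to the likelihood:
  Dunn: 0.1 × 0.3175 = 0.03175
  Cato: 0.1 × 0.0175 = 0.00175
  Eyre: 0.052 × 0.025 = 0.0013
  Frost: 0.064 × 0.016 = 0.001024
Sum = 0.035824.
P(Eyre | evidence) = 0.0013 / 0.035824 ≈ 0.036.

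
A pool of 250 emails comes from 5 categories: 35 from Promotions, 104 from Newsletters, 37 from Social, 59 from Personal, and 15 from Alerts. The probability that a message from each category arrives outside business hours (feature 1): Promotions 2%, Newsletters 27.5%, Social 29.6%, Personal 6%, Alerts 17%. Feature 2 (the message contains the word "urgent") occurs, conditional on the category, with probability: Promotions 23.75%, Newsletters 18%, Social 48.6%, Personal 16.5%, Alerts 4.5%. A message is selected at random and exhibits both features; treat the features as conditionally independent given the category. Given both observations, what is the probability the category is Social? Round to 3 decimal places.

Compute prior × likelihood for every hypothesis:
  Promotions: 0.14 × 0.02 × 0.2375 = 0.000665
  Newsletters: 0.416 × 0.275 × 0.18 = 0.020592
  Social: 0.148 × 0.296 × 0.486 = 0.021290688
  Personal: 0.236 × 0.06 × 0.165 = 0.0023364
  Alerts: 0.06 × 0.17 × 0.045 = 0.000459
Normalizing constant = 0.045343088.
P(Social | evidence) = 0.021290688 / 0.045343088 ≈ 0.470.

0.470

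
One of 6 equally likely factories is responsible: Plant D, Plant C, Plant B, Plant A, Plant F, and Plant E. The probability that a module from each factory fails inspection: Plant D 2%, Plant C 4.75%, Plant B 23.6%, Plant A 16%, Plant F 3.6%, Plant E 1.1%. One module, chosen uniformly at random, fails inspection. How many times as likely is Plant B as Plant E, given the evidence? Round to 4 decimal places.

With a uniform prior (1/6 each), posterior ∝ likelihood:
  Plant D: 0.02
  Plant C: 0.0475
  Plant B: 0.236
  Plant A: 0.16
  Plant F: 0.036
  Plant E: 0.011
Total = 0.5105.
The ratio is 0.236 / 0.011 (the normalizer cancels) = 21.4545.

21.4545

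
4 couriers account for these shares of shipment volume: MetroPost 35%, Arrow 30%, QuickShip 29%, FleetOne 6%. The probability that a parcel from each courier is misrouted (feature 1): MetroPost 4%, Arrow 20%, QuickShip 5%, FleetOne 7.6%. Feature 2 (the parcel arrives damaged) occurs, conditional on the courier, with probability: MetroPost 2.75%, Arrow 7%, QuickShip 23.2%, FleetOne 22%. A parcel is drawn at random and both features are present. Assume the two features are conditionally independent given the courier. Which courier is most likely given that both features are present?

By Bayes' rule, posterior ∝ prior × likelihood:
  MetroPost: 0.35 × 0.04 × 0.0275 = 0.000385
  Arrow: 0.3 × 0.2 × 0.07 = 0.0042
  QuickShip: 0.29 × 0.05 × 0.232 = 0.003364
  FleetOne: 0.06 × 0.076 × 0.22 = 0.0010032
Total = 0.0089522.
Largest term belongs to Arrow, so Arrow is most probable.

Arrow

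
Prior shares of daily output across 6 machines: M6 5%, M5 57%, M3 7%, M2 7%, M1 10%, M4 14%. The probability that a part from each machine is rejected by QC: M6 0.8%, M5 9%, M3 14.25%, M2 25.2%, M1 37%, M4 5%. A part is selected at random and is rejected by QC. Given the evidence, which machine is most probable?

Unnormalized posteriors (prior × likelihood):
  M6: 0.05 × 0.008 = 0.0004
  M5: 0.57 × 0.09 = 0.0513
  M3: 0.07 × 0.1425 = 0.009975
  M2: 0.07 × 0.252 = 0.01764
  M1: 0.1 × 0.37 = 0.037
  M4: 0.14 × 0.05 = 0.007
Total = 0.123315.
Largest term belongs to M5, so M5 is most probable.

M5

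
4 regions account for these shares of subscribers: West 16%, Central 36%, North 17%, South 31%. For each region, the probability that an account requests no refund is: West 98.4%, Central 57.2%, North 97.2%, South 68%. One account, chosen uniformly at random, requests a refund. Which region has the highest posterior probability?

Taking complements, P(refund | each) = West 0.016, Central 0.428, North 0.028, South 0.32.
Unnormalized posteriors (prior × likelihood):
  West: 0.16 × 0.016 = 0.00256
  Central: 0.36 × 0.428 = 0.15408
  North: 0.17 × 0.028 = 0.00476
  South: 0.31 × 0.32 = 0.0992
Normalizing constant = 0.2606.
Largest term belongs to Central, so Central is most probable.

Central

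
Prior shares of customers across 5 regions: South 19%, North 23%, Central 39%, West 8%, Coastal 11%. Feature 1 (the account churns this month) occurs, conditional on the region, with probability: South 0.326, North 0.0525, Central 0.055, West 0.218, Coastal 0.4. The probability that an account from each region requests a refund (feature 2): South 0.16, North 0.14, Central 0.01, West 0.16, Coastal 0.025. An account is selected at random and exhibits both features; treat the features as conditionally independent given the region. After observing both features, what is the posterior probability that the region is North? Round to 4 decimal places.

0.1076

Unnormalized posteriors (prior × likelihood):
  South: 0.19 × 0.326 × 0.16 = 0.0099104
  North: 0.23 × 0.0525 × 0.14 = 0.0016905
  Central: 0.39 × 0.055 × 0.01 = 0.0002145
  West: 0.08 × 0.218 × 0.16 = 0.0027904
  Coastal: 0.11 × 0.4 × 0.025 = 0.0011
Sum = 0.0157058.
P(North | evidence) = 0.0016905 / 0.0157058 ≈ 0.1076.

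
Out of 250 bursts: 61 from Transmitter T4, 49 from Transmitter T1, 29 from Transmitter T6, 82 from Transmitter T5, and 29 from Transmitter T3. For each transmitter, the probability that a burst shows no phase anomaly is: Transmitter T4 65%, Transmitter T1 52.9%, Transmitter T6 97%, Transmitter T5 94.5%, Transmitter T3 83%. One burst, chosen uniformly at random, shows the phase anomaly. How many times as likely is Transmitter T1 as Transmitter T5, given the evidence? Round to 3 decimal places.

5.117

Taking complements, P(anomaly | each) = Transmitter T4 0.35, Transmitter T1 0.471, Transmitter T6 0.03, Transmitter T5 0.055, Transmitter T3 0.17.
Compute prior × likelihood for every hypothesis:
  Transmitter T4: 0.244 × 0.35 = 0.0854
  Transmitter T1: 0.196 × 0.471 = 0.092316
  Transmitter T6: 0.116 × 0.03 = 0.00348
  Transmitter T5: 0.328 × 0.055 = 0.01804
  Transmitter T3: 0.116 × 0.17 = 0.01972
Normalizing constant = 0.218956.
The ratio is 0.092316 / 0.01804 (the normalizer cancels) = 5.117.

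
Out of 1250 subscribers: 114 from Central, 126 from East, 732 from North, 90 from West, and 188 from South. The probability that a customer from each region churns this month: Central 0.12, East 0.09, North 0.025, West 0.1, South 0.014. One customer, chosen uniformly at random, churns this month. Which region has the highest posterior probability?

Prior × likelihood for each hypothesis:
  Central: 0.0912 × 0.12 = 0.010944
  East: 0.1008 × 0.09 = 0.009072
  North: 0.5856 × 0.025 = 0.01464
  West: 0.072 × 0.1 = 0.0072
  South: 0.1504 × 0.014 = 0.0021056
Total = 0.0439616.
Largest term belongs to North, so North is most probable.

North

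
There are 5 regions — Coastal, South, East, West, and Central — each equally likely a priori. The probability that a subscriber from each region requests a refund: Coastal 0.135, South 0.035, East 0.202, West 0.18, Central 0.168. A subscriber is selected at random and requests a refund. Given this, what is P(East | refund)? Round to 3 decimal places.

0.281

With a uniform prior (1/5 each), posterior ∝ likelihood:
  Coastal: 0.135
  South: 0.035
  East: 0.202
  West: 0.18
  Central: 0.168
Normalizing constant = 0.72.
P(East | evidence) = 0.202 / 0.72 ≈ 0.281.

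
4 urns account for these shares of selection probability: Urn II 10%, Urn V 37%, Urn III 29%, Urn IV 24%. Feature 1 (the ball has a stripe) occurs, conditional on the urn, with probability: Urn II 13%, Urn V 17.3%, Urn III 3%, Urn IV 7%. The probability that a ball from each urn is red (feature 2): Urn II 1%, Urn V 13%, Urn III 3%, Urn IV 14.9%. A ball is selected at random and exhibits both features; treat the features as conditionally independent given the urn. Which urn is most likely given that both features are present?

Urn V

Prior × likelihood for each hypothesis:
  Urn II: 0.1 × 0.13 × 0.01 = 0.00013
  Urn V: 0.37 × 0.173 × 0.13 = 0.0083213
  Urn III: 0.29 × 0.03 × 0.03 = 0.000261
  Urn IV: 0.24 × 0.07 × 0.149 = 0.0025032
Total = 0.0112155.
Largest term belongs to Urn V, so Urn V is most probable.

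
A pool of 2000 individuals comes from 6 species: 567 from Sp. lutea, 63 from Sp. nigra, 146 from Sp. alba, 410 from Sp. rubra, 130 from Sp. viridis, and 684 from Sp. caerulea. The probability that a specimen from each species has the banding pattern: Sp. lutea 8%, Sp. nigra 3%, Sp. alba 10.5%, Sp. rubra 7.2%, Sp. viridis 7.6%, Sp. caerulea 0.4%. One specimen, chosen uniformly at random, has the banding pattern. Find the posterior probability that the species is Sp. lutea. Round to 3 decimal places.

0.433

By Bayes' rule, posterior ∝ prior × likelihood:
  Sp. lutea: 0.2835 × 0.08 = 0.02268
  Sp. nigra: 0.0315 × 0.03 = 0.000945
  Sp. alba: 0.073 × 0.105 = 0.007665
  Sp. rubra: 0.205 × 0.072 = 0.01476
  Sp. viridis: 0.065 × 0.076 = 0.00494
  Sp. caerulea: 0.342 × 0.004 = 0.001368
Normalizing constant = 0.052358.
P(Sp. lutea | evidence) = 0.02268 / 0.052358 ≈ 0.433.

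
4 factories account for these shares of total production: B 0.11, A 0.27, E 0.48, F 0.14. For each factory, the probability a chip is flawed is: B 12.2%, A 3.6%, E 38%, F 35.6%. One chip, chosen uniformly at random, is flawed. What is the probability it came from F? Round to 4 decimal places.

Unnormalized posteriors (prior × likelihood):
  B: 0.11 × 0.122 = 0.01342
  A: 0.27 × 0.036 = 0.00972
  E: 0.48 × 0.38 = 0.1824
  F: 0.14 × 0.356 = 0.04984
Total = 0.25538.
P(F | evidence) = 0.04984 / 0.25538 ≈ 0.1952.

0.1952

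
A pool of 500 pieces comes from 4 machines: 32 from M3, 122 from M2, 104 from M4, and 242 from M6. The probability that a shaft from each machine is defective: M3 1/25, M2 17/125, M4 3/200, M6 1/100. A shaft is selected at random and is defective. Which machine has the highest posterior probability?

Prior × likelihood for each hypothesis:
  M3: 0.064 × 0.04 = 0.00256
  M2: 0.244 × 0.136 = 0.033184
  M4: 0.208 × 0.015 = 0.00312
  M6: 0.484 × 0.01 = 0.00484
Total = 0.043704.
Largest term belongs to M2, so M2 is most probable.

M2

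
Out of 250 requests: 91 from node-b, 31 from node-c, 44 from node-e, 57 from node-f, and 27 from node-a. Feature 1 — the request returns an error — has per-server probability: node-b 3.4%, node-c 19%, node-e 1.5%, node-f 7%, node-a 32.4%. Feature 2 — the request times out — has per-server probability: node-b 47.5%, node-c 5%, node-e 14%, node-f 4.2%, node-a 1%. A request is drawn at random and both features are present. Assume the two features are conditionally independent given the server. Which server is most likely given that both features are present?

node-b

Unnormalized posteriors (prior × likelihood):
  node-b: 0.364 × 0.034 × 0.475 = 0.0058786
  node-c: 0.124 × 0.19 × 0.05 = 0.001178
  node-e: 0.176 × 0.015 × 0.14 = 0.0003696
  node-f: 0.228 × 0.07 × 0.042 = 0.00067032
  node-a: 0.108 × 0.324 × 0.01 = 0.00034992
Total = 0.00844644.
Largest term belongs to node-b, so node-b is most probable.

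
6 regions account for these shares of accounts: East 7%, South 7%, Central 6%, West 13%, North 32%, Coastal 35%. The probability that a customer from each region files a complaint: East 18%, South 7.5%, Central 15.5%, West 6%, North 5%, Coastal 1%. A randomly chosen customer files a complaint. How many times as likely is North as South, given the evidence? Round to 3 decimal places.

3.048

Compute prior × likelihood for every hypothesis:
  East: 0.07 × 0.18 = 0.0126
  South: 0.07 × 0.075 = 0.00525
  Central: 0.06 × 0.155 = 0.0093
  West: 0.13 × 0.06 = 0.0078
  North: 0.32 × 0.05 = 0.016
  Coastal: 0.35 × 0.01 = 0.0035
Sum = 0.05445.
The ratio is 0.016 / 0.00525 (the normalizer cancels) = 3.048.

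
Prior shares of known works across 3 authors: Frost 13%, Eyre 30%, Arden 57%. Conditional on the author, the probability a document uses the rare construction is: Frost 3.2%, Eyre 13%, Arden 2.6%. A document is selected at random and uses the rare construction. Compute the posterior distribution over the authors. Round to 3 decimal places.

Unnormalized posteriors (prior × likelihood):
  Frost: 0.13 × 0.032 = 0.00416
  Eyre: 0.3 × 0.13 = 0.039
  Arden: 0.57 × 0.026 = 0.01482
Sum = 0.05798.
P(Frost | rare-form) = 0.00416/0.05798 ≈ 0.072
P(Eyre | rare-form) = 0.039/0.05798 ≈ 0.673
P(Arden | rare-form) = 0.01482/0.05798 ≈ 0.256
(Check: 0.072+0.673+0.256 = 1.001.)

Frost 0.072, Eyre 0.673, Arden 0.256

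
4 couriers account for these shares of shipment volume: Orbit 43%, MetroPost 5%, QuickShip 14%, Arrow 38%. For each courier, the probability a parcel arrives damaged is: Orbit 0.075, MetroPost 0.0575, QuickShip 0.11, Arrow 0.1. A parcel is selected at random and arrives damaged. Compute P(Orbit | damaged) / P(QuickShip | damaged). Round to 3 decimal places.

By Bayes' rule, posterior ∝ prior × likelihood:
  Orbit: 0.43 × 0.075 = 0.03225
  MetroPost: 0.05 × 0.0575 = 0.002875
  QuickShip: 0.14 × 0.11 = 0.0154
  Arrow: 0.38 × 0.1 = 0.038
Normalizing constant = 0.088525.
The ratio is 0.03225 / 0.0154 (the normalizer cancels) = 2.094.

2.094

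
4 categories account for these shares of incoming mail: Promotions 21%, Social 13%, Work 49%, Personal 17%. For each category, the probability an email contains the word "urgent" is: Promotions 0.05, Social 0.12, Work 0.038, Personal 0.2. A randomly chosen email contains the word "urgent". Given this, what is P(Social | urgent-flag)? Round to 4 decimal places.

0.1982

Compute prior × likelihood for every hypothesis:
  Promotions: 0.21 × 0.05 = 0.0105
  Social: 0.13 × 0.12 = 0.0156
  Work: 0.49 × 0.038 = 0.01862
  Personal: 0.17 × 0.2 = 0.034
Normalizing constant = 0.07872.
P(Social | evidence) = 0.0156 / 0.07872 ≈ 0.1982.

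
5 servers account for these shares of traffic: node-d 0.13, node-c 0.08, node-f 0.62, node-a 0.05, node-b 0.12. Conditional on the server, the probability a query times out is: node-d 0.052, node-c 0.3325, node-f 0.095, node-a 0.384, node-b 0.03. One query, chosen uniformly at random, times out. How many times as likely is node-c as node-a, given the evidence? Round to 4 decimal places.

By Bayes' rule, posterior ∝ prior × likelihood:
  node-d: 0.13 × 0.052 = 0.00676
  node-c: 0.08 × 0.3325 = 0.0266
  node-f: 0.62 × 0.095 = 0.0589
  node-a: 0.05 × 0.384 = 0.0192
  node-b: 0.12 × 0.03 = 0.0036
Sum = 0.11506.
The ratio is 0.0266 / 0.0192 (the normalizer cancels) = 1.3854.

1.3854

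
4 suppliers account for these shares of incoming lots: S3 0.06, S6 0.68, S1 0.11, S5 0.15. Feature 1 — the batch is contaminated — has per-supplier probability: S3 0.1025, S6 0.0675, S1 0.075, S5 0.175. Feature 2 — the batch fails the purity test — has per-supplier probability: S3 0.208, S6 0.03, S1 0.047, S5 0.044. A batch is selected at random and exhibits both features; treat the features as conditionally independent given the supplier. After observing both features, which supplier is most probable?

S6

Unnormalized posteriors (prior × likelihood):
  S3: 0.06 × 0.1025 × 0.208 = 0.0012792
  S6: 0.68 × 0.0675 × 0.03 = 0.001377
  S1: 0.11 × 0.075 × 0.047 = 0.00038775
  S5: 0.15 × 0.175 × 0.044 = 0.001155
Total = 0.00419895.
Largest term belongs to S6, so S6 is most probable.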